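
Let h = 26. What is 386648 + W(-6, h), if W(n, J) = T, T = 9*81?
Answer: 387377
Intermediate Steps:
T = 729
W(n, J) = 729
386648 + W(-6, h) = 386648 + 729 = 387377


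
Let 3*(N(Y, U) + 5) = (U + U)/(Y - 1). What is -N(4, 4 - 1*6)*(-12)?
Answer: -196/3 ≈ -65.333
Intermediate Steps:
N(Y, U) = -5 + 2*U/(3*(-1 + Y)) (N(Y, U) = -5 + ((U + U)/(Y - 1))/3 = -5 + ((2*U)/(-1 + Y))/3 = -5 + (2*U/(-1 + Y))/3 = -5 + 2*U/(3*(-1 + Y)))
-N(4, 4 - 1*6)*(-12) = -(15 - 15*4 + 2*(4 - 1*6))/(3*(-1 + 4))*(-12) = -(15 - 60 + 2*(4 - 6))/(3*3)*(-12) = -(15 - 60 + 2*(-2))/(3*3)*(-12) = -(15 - 60 - 4)/(3*3)*(-12) = -(-49)/(3*3)*(-12) = -1*(-49/9)*(-12) = (49/9)*(-12) = -196/3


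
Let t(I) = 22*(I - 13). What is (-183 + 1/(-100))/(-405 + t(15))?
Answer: 18301/36100 ≈ 0.50695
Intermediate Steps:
t(I) = -286 + 22*I (t(I) = 22*(-13 + I) = -286 + 22*I)
(-183 + 1/(-100))/(-405 + t(15)) = (-183 + 1/(-100))/(-405 + (-286 + 22*15)) = (-183 - 1/100)/(-405 + (-286 + 330)) = -18301/(100*(-405 + 44)) = -18301/100/(-361) = -18301/100*(-1/361) = 18301/36100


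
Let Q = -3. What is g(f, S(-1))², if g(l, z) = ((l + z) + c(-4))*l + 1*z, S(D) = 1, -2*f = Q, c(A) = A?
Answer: 25/16 ≈ 1.5625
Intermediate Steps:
f = 3/2 (f = -½*(-3) = 3/2 ≈ 1.5000)
g(l, z) = z + l*(-4 + l + z) (g(l, z) = ((l + z) - 4)*l + 1*z = (-4 + l + z)*l + z = l*(-4 + l + z) + z = z + l*(-4 + l + z))
g(f, S(-1))² = (1 + (3/2)² - 4*3/2 + (3/2)*1)² = (1 + 9/4 - 6 + 3/2)² = (-5/4)² = 25/16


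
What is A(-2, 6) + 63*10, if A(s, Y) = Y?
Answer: 636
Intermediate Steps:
A(-2, 6) + 63*10 = 6 + 63*10 = 6 + 630 = 636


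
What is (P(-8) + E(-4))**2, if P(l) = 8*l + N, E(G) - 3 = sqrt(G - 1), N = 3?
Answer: (58 - I*sqrt(5))**2 ≈ 3359.0 - 259.38*I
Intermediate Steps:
E(G) = 3 + sqrt(-1 + G) (E(G) = 3 + sqrt(G - 1) = 3 + sqrt(-1 + G))
P(l) = 3 + 8*l (P(l) = 8*l + 3 = 3 + 8*l)
(P(-8) + E(-4))**2 = ((3 + 8*(-8)) + (3 + sqrt(-1 - 4)))**2 = ((3 - 64) + (3 + sqrt(-5)))**2 = (-61 + (3 + I*sqrt(5)))**2 = (-58 + I*sqrt(5))**2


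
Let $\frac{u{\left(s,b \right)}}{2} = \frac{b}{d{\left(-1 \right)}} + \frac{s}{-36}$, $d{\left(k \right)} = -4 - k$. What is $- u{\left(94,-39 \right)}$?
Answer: $- \frac{187}{9} \approx -20.778$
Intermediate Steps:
$u{\left(s,b \right)} = - \frac{2 b}{3} - \frac{s}{18}$ ($u{\left(s,b \right)} = 2 \left(\frac{b}{-4 - -1} + \frac{s}{-36}\right) = 2 \left(\frac{b}{-4 + 1} + s \left(- \frac{1}{36}\right)\right) = 2 \left(\frac{b}{-3} - \frac{s}{36}\right) = 2 \left(b \left(- \frac{1}{3}\right) - \frac{s}{36}\right) = 2 \left(- \frac{b}{3} - \frac{s}{36}\right) = - \frac{2 b}{3} - \frac{s}{18}$)
$- u{\left(94,-39 \right)} = - (\left(- \frac{2}{3}\right) \left(-39\right) - \frac{47}{9}) = - (26 - \frac{47}{9}) = \left(-1\right) \frac{187}{9} = - \frac{187}{9}$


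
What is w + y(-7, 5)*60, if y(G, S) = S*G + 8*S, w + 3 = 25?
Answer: 322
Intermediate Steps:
w = 22 (w = -3 + 25 = 22)
y(G, S) = 8*S + G*S (y(G, S) = G*S + 8*S = 8*S + G*S)
w + y(-7, 5)*60 = 22 + (5*(8 - 7))*60 = 22 + (5*1)*60 = 22 + 5*60 = 22 + 300 = 322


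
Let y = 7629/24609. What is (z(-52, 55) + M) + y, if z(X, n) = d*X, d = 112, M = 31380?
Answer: 209638411/8203 ≈ 25556.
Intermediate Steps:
z(X, n) = 112*X
y = 2543/8203 (y = 7629*(1/24609) = 2543/8203 ≈ 0.31001)
(z(-52, 55) + M) + y = (112*(-52) + 31380) + 2543/8203 = (-5824 + 31380) + 2543/8203 = 25556 + 2543/8203 = 209638411/8203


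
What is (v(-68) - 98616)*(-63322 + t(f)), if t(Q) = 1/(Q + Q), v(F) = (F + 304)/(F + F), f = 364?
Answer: 154568123790245/24752 ≈ 6.2447e+9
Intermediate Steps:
v(F) = (304 + F)/(2*F) (v(F) = (304 + F)/((2*F)) = (304 + F)*(1/(2*F)) = (304 + F)/(2*F))
t(Q) = 1/(2*Q)
(v(-68) - 98616)*(-63322 + t(f)) = ((½)*(304 - 68)/(-68) - 98616)*(-63322 + (½)/364) = ((½)*(-1/68)*236 - 98616)*(-63322 + (½)*(1/364)) = (-59/34 - 98616)*(-63322 + 1/728) = -3353003/34*(-46098415/728) = 154568123790245/24752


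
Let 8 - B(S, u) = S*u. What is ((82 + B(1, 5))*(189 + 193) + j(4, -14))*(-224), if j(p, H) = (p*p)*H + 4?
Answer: -7224000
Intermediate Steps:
B(S, u) = 8 - S*u
j(p, H) = 4 + H*p² (j(p, H) = p²*H + 4 = H*p² + 4 = 4 + H*p²)
((82 + B(1, 5))*(189 + 193) + j(4, -14))*(-224) = ((82 + (8 - 1*1*5))*(189 + 193) + (4 - 14*4²))*(-224) = ((82 + (8 - 5))*382 + (4 - 14*16))*(-224) = ((82 + 3)*382 + (4 - 224))*(-224) = (85*382 - 220)*(-224) = (32470 - 220)*(-224) = 32250*(-224) = -7224000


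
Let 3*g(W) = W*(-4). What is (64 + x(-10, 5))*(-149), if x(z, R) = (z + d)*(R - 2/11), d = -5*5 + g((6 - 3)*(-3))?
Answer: 76735/11 ≈ 6975.9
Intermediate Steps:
g(W) = -4*W/3 (g(W) = (W*(-4))/3 = (-4*W)/3 = -4*W/3)
d = -13 (d = -5*5 - 4*(6 - 3)*(-3)/3 = -25 - 4*(-3) = -25 - 4/3*(-9) = -25 + 12 = -13)
x(z, R) = (-13 + z)*(-2/11 + R) (x(z, R) = (z - 13)*(R - 2/11) = (-13 + z)*(R - 2*1/11) = (-13 + z)*(R - 2/11) = (-13 + z)*(-2/11 + R))
(64 + x(-10, 5))*(-149) = (64 + (26/11 - 13*5 - 2/11*(-10) + 5*(-10)))*(-149) = (64 + (26/11 - 65 + 20/11 - 50))*(-149) = (64 - 1219/11)*(-149) = -515/11*(-149) = 76735/11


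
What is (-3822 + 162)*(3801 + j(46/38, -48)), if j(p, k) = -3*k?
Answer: -14438700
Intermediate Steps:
(-3822 + 162)*(3801 + j(46/38, -48)) = (-3822 + 162)*(3801 - 3*(-48)) = -3660*(3801 + 144) = -3660*3945 = -14438700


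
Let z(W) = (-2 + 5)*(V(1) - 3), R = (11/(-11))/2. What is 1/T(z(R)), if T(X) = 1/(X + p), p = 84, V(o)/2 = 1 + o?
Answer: 87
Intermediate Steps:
V(o) = 2 + 2*o (V(o) = 2*(1 + o) = 2 + 2*o)
R = -½ (R = (11*(-1/11))*(½) = -1*½ = -½ ≈ -0.50000)
z(W) = 3 (z(W) = (-2 + 5)*((2 + 2*1) - 3) = 3*((2 + 2) - 3) = 3*(4 - 3) = 3*1 = 3)
T(X) = 1/(84 + X) (T(X) = 1/(X + 84) = 1/(84 + X))
1/T(z(R)) = 1/(1/(84 + 3)) = 1/(1/87) = 87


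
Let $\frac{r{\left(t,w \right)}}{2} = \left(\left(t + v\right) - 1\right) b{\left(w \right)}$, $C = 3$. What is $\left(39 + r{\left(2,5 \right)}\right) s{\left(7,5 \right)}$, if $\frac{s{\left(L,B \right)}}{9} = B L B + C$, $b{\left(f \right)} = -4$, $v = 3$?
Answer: $11214$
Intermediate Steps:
$s{\left(L,B \right)} = 27 + 9 L B^{2}$ ($s{\left(L,B \right)} = 9 \left(B L B + 3\right) = 9 \left(L B^{2} + 3\right) = 9 \left(3 + L B^{2}\right) = 27 + 9 L B^{2}$)
$r{\left(t,w \right)} = -16 - 8 t$ ($r{\left(t,w \right)} = 2 \left(\left(t + 3\right) - 1\right) \left(-4\right) = 2 \left(\left(3 + t\right) - 1\right) \left(-4\right) = 2 \left(2 + t\right) \left(-4\right) = 2 \left(-8 - 4 t\right) = -16 - 8 t$)
$\left(39 + r{\left(2,5 \right)}\right) s{\left(7,5 \right)} = \left(39 - 32\right) \left(27 + 9 \cdot 7 \cdot 5^{2}\right) = \left(39 - 32\right) \left(27 + 9 \cdot 7 \cdot 25\right) = \left(39 - 32\right) \left(27 + 1575\right) = 7 \cdot 1602 = 11214$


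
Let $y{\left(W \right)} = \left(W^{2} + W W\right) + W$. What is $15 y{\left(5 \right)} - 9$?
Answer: $816$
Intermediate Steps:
$y{\left(W \right)} = W + 2 W^{2}$ ($y{\left(W \right)} = \left(W^{2} + W^{2}\right) + W = 2 W^{2} + W = W + 2 W^{2}$)
$15 y{\left(5 \right)} - 9 = 15 \cdot 5 \left(1 + 2 \cdot 5\right) - 9 = 15 \cdot 5 \left(1 + 10\right) - 9 = 15 \cdot 5 \cdot 11 - 9 = 15 \cdot 55 - 9 = 825 - 9 = 816$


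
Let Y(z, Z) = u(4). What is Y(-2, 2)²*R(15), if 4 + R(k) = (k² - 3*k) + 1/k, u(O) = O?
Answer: 42256/15 ≈ 2817.1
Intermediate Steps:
Y(z, Z) = 4
R(k) = -4 + 1/k + k² - 3*k (R(k) = -4 + ((k² - 3*k) + 1/k) = -4 + (1/k + k² - 3*k) = -4 + 1/k + k² - 3*k)
Y(-2, 2)²*R(15) = 4²*(-4 + 1/15 + 15² - 3*15) = 16*(-4 + 1/15 + 225 - 45) = 16*(2641/15) = 42256/15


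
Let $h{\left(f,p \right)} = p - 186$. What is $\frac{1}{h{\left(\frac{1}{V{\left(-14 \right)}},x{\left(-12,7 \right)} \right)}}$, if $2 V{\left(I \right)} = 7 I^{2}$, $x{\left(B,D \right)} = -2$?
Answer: $- \frac{1}{188} \approx -0.0053191$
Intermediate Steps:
$V{\left(I \right)} = \frac{7 I^{2}}{2}$
$h{\left(f,p \right)} = -186 + p$
$\frac{1}{h{\left(\frac{1}{V{\left(-14 \right)}},x{\left(-12,7 \right)} \right)}} = \frac{1}{-186 - 2} = \frac{1}{-188} = - \frac{1}{188}$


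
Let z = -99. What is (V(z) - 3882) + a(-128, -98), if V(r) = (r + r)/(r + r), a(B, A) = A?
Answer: -3979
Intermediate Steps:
V(r) = 1 (V(r) = (2*r)/((2*r)) = (2*r)*(1/(2*r)) = 1)
(V(z) - 3882) + a(-128, -98) = (1 - 3882) - 98 = -3881 - 98 = -3979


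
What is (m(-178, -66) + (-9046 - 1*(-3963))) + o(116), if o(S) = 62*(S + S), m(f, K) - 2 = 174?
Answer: 9477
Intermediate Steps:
m(f, K) = 176 (m(f, K) = 2 + 174 = 176)
o(S) = 124*S (o(S) = 62*(2*S) = 124*S)
(m(-178, -66) + (-9046 - 1*(-3963))) + o(116) = (176 + (-9046 - 1*(-3963))) + 124*116 = (176 + (-9046 + 3963)) + 14384 = (176 - 5083) + 14384 = -4907 + 14384 = 9477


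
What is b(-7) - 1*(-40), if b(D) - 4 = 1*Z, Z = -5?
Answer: 39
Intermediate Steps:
b(D) = -1 (b(D) = 4 + 1*(-5) = 4 - 5 = -1)
b(-7) - 1*(-40) = -1 - 1*(-40) = -1 + 40 = 39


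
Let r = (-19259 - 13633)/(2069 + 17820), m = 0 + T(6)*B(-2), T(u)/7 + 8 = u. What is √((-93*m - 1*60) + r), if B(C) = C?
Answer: 2*I*√263614713033/19889 ≈ 51.63*I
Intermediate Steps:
T(u) = -56 + 7*u
m = 28 (m = 0 + (-56 + 7*6)*(-2) = 0 + (-56 + 42)*(-2) = 0 - 14*(-2) = 0 + 28 = 28)
r = -32892/19889 ≈ -1.6538
√((-93*m - 1*60) + r) = √((-93*28 - 1*60) - 32892/19889) = √((-2604 - 60) - 32892/19889) = √(-2664 - 32892/19889) = √(-53017188/19889) = 2*I*√263614713033/19889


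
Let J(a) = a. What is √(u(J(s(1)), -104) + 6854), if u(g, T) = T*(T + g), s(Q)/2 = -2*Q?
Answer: √18086 ≈ 134.48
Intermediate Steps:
s(Q) = -4*Q (s(Q) = 2*(-2*Q) = -4*Q)
√(u(J(s(1)), -104) + 6854) = √(-104*(-104 - 4*1) + 6854) = √(-104*(-104 - 4) + 6854) = √(-104*(-108) + 6854) = √(11232 + 6854) = √18086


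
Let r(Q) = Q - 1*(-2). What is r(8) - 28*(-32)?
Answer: 906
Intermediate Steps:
r(Q) = 2 + Q (r(Q) = Q + 2 = 2 + Q)
r(8) - 28*(-32) = (2 + 8) - 28*(-32) = 10 + 896 = 906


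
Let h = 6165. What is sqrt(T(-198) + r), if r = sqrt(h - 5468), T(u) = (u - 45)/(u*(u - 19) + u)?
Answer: sqrt(-11 + 1936*sqrt(697))/44 ≈ 5.1376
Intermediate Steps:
T(u) = (-45 + u)/(u + u*(-19 + u)) (T(u) = (-45 + u)/(u*(-19 + u) + u) = (-45 + u)/(u + u*(-19 + u)))
r = sqrt(697) (r = sqrt(6165 - 5468) = sqrt(697) ≈ 26.401)
sqrt(T(-198) + r) = sqrt((-45 - 198)/((-198)*(-18 - 198)) + sqrt(697)) = sqrt(-1/198*(-243)/(-216) + sqrt(697)) = sqrt(-1/198*(-1/216)*(-243) + sqrt(697)) = sqrt(-1/176 + sqrt(697))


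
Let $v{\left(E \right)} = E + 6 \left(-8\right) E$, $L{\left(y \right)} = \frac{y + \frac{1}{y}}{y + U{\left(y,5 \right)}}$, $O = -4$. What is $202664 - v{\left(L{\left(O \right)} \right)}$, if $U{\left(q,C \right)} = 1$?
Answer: $\frac{2432767}{12} \approx 2.0273 \cdot 10^{5}$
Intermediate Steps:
$L{\left(y \right)} = \frac{y + \frac{1}{y}}{1 + y}$ ($L{\left(y \right)} = \frac{y + \frac{1}{y}}{y + 1} = \frac{y + \frac{1}{y}}{1 + y}$)
$v{\left(E \right)} = - 47 E$ ($v{\left(E \right)} = E - 48 E = - 47 E$)
$202664 - v{\left(L{\left(O \right)} \right)} = 202664 - - 47 \frac{1 + \left(-4\right)^{2}}{\left(-4\right) \left(1 - 4\right)} = 202664 - - 47 \left(- \frac{1 + 16}{4 \left(-3\right)}\right) = 202664 - - 47 \left(\left(- \frac{1}{4}\right) \left(- \frac{1}{3}\right) 17\right) = 202664 - \left(-47\right) \frac{17}{12} = 202664 - - \frac{799}{12} = 202664 + \frac{799}{12} = \frac{2432767}{12}$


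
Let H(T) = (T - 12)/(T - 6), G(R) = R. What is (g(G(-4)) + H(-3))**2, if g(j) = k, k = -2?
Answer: 1/9 ≈ 0.11111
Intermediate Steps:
g(j) = -2
H(T) = (-12 + T)/(-6 + T)
(g(G(-4)) + H(-3))**2 = (-2 + (-12 - 3)/(-6 - 3))**2 = (-2 - 15/(-9))**2 = (-2 - 1/9*(-15))**2 = (-2 + 5/3)**2 = (-1/3)**2 = 1/9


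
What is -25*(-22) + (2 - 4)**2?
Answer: 554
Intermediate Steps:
-25*(-22) + (2 - 4)**2 = 550 + (-2)**2 = 550 + 4 = 554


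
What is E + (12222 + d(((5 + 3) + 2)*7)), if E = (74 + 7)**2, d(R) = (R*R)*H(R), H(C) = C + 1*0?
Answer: 361783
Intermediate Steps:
H(C) = C (H(C) = C + 0 = C)
d(R) = R**3 (d(R) = (R*R)*R = R**2*R = R**3)
E = 6561 (E = 81**2 = 6561)
E + (12222 + d(((5 + 3) + 2)*7)) = 6561 + (12222 + (((5 + 3) + 2)*7)**3) = 6561 + (12222 + ((8 + 2)*7)**3) = 6561 + (12222 + (10*7)**3) = 6561 + (12222 + 70**3) = 6561 + (12222 + 343000) = 6561 + 355222 = 361783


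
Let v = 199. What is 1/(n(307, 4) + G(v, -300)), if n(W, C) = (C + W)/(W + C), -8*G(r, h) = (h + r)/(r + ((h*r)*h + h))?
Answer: 143279192/143279293 ≈ 1.0000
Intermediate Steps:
G(r, h) = -(h + r)/(8*(h + r + r*h**2)) (G(r, h) = -(h + r)/(8*(r + ((h*r)*h + h))) = -(h + r)/(8*(r + (r*h**2 + h))) = -(h + r)/(8*(r + (h + r*h**2))) = -(h + r)/(8*(h + r + r*h**2)))
n(W, C) = 1 (n(W, C) = (C + W)/(C + W) = 1)
1/(n(307, 4) + G(v, -300)) = 1/(1 + (-1/8*(-300) - 1/8*199)/(-300 + 199 + 199*(-300)**2)) = 1/(1 + (75/2 - 199/8)/(-300 + 199 + 199*90000)) = 1/(1 + (101/8)/(-300 + 199 + 17910000)) = 1/(1 + (101/8)/17909899) = 1/(1 + (1/17909899)*(101/8)) = 1/(1 + 101/143279192) = 1/(143279293/143279192) = 143279192/143279293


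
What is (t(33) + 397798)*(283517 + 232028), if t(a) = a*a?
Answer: 205644198415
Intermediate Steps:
t(a) = a²
(t(33) + 397798)*(283517 + 232028) = (33² + 397798)*(283517 + 232028) = (1089 + 397798)*515545 = 398887*515545 = 205644198415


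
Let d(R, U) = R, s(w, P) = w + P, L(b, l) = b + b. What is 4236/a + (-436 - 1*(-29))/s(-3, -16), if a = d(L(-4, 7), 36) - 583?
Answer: 53351/3743 ≈ 14.254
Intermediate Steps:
L(b, l) = 2*b
s(w, P) = P + w
a = -591 (a = 2*(-4) - 583 = -8 - 583 = -591)
4236/a + (-436 - 1*(-29))/s(-3, -16) = 4236/(-591) + (-436 - 1*(-29))/(-16 - 3) = 4236*(-1/591) + (-436 + 29)/(-19) = -1412/197 - 407*(-1/19) = -1412/197 + 407/19 = 53351/3743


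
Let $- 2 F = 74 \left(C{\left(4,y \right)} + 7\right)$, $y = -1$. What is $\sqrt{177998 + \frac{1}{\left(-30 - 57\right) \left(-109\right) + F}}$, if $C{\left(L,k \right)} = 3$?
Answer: $\frac{5 \sqrt{591286351903}}{9113} \approx 421.9$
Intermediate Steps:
$F = -370$ ($F = - \frac{74 \left(3 + 7\right)}{2} = - \frac{74 \cdot 10}{2} = \left(- \frac{1}{2}\right) 740 = -370$)
$\sqrt{177998 + \frac{1}{\left(-30 - 57\right) \left(-109\right) + F}} = \sqrt{177998 + \frac{1}{\left(-30 - 57\right) \left(-109\right) - 370}} = \sqrt{177998 + \frac{1}{\left(-87\right) \left(-109\right) - 370}} = \sqrt{177998 + \frac{1}{9483 - 370}} = \sqrt{177998 + \frac{1}{9113}} = \sqrt{\frac{1622095775}{9113}} = \frac{5 \sqrt{591286351903}}{9113}$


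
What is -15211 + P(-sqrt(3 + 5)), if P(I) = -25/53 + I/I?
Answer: -806155/53 ≈ -15210.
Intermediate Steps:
P(I) = 28/53 (P(I) = -25*1/53 + 1 = -25/53 + 1 = 28/53)
-15211 + P(-sqrt(3 + 5)) = -15211 + 28/53 = -806155/53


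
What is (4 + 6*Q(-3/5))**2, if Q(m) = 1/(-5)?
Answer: 196/25 ≈ 7.8400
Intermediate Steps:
Q(m) = -1/5
(4 + 6*Q(-3/5))**2 = (4 + 6*(-1/5))**2 = (4 - 6/5)**2 = (14/5)**2 = 196/25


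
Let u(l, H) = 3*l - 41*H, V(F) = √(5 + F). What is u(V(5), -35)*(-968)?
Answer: -1389080 - 2904*√10 ≈ -1.3983e+6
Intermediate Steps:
u(l, H) = -41*H + 3*l
u(V(5), -35)*(-968) = (-41*(-35) + 3*√(5 + 5))*(-968) = (1435 + 3*√10)*(-968) = -1389080 - 2904*√10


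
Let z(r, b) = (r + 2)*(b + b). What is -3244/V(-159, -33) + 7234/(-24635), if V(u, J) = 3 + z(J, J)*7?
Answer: -36708598/70579275 ≈ -0.52010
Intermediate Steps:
z(r, b) = 2*b*(2 + r) (z(r, b) = (2 + r)*(2*b) = 2*b*(2 + r))
V(u, J) = 3 + 14*J*(2 + J) (V(u, J) = 3 + (2*J*(2 + J))*7 = 3 + 14*J*(2 + J))
-3244/V(-159, -33) + 7234/(-24635) = -3244/(3 + 14*(-33)*(2 - 33)) + 7234/(-24635) = -3244/(3 + 14*(-33)*(-31)) + 7234*(-1/24635) = -3244/(3 + 14322) - 7234/24635 = -3244/14325 - 7234/24635 = -36708598/70579275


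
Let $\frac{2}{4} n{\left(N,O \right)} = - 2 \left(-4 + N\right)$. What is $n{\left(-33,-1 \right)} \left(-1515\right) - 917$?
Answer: $-225137$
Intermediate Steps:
$n{\left(N,O \right)} = 16 - 4 N$ ($n{\left(N,O \right)} = 2 \left(- 2 \left(-4 + N\right)\right) = 2 \left(8 - 2 N\right) = 16 - 4 N$)
$n{\left(-33,-1 \right)} \left(-1515\right) - 917 = \left(16 - -132\right) \left(-1515\right) - 917 = \left(16 + 132\right) \left(-1515\right) - 917 = 148 \left(-1515\right) - 917 = -224220 - 917 = -225137$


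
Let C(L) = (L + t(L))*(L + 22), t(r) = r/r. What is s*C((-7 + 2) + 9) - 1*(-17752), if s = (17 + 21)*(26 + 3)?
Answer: 161012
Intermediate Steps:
t(r) = 1
s = 1102 (s = 38*29 = 1102)
C(L) = (1 + L)*(22 + L) (C(L) = (L + 1)*(L + 22) = (1 + L)*(22 + L))
s*C((-7 + 2) + 9) - 1*(-17752) = 1102*(22 + ((-7 + 2) + 9)**2 + 23*((-7 + 2) + 9)) - 1*(-17752) = 1102*(22 + (-5 + 9)**2 + 23*(-5 + 9)) + 17752 = 1102*(22 + 4**2 + 23*4) + 17752 = 1102*(22 + 16 + 92) + 17752 = 1102*130 + 17752 = 143260 + 17752 = 161012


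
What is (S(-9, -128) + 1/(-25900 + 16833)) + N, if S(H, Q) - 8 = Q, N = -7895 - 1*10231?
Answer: -165436483/9067 ≈ -18246.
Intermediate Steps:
N = -18126 (N = -7895 - 10231 = -18126)
S(H, Q) = 8 + Q
(S(-9, -128) + 1/(-25900 + 16833)) + N = ((8 - 128) + 1/(-25900 + 16833)) - 18126 = (-120 + 1/(-9067)) - 18126 = (-120 - 1/9067) - 18126 = -1088041/9067 - 18126 = -165436483/9067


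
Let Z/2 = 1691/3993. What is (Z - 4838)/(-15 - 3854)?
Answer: 19314752/15448917 ≈ 1.2502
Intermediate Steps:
Z = 3382/3993 (Z = 2*(1691/3993) = 3382/3993 ≈ 0.84698)
(Z - 4838)/(-15 - 3854) = (3382/3993 - 4838)/(-15 - 3854) = -19314752/3993/(-3869) = -19314752/3993*(-1/3869) = 19314752/15448917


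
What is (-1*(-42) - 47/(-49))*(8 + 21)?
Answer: 61045/49 ≈ 1245.8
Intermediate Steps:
(-1*(-42) - 47/(-49))*(8 + 21) = (42 - 47*(-1/49))*29 = (42 + 47/49)*29 = (2105/49)*29 = 61045/49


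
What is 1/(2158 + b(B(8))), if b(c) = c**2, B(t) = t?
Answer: 1/2222 ≈ 0.00045004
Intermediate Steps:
1/(2158 + b(B(8))) = 1/(2158 + 8**2) = 1/(2158 + 64) = 1/2222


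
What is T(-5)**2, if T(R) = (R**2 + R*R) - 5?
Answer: 2025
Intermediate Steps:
T(R) = -5 + 2*R**2 (T(R) = (R**2 + R**2) - 5 = 2*R**2 - 5 = -5 + 2*R**2)
T(-5)**2 = (-5 + 2*(-5)**2)**2 = (-5 + 2*25)**2 = (-5 + 50)**2 = 45**2 = 2025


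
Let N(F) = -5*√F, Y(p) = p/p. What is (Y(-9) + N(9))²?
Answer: 196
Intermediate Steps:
Y(p) = 1
(Y(-9) + N(9))² = (1 - 5*√9)² = (1 - 5*3)² = (1 - 15)² = (-14)² = 196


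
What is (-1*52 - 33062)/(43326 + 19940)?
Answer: -16557/31633 ≈ -0.52341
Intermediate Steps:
(-1*52 - 33062)/(43326 + 19940) = (-52 - 33062)/63266 = -33114*1/63266 = -16557/31633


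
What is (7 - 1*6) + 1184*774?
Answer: 916417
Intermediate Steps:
(7 - 1*6) + 1184*774 = (7 - 6) + 916416 = 1 + 916416 = 916417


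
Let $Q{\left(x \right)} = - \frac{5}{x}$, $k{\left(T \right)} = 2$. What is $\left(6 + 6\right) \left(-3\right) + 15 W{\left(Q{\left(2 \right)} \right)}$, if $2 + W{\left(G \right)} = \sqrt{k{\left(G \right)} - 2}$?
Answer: $-66$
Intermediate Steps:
$W{\left(G \right)} = -2$ ($W{\left(G \right)} = -2 + \sqrt{2 - 2} = -2 + \sqrt{0} = -2 + 0 = -2$)
$\left(6 + 6\right) \left(-3\right) + 15 W{\left(Q{\left(2 \right)} \right)} = \left(6 + 6\right) \left(-3\right) + 15 \left(-2\right) = 12 \left(-3\right) - 30 = -36 - 30 = -66$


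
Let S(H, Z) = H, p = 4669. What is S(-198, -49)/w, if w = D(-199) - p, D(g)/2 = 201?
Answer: 198/4267 ≈ 0.046403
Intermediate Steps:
D(g) = 402 (D(g) = 2*201 = 402)
w = -4267 (w = 402 - 1*4669 = 402 - 4669 = -4267)
S(-198, -49)/w = -198/(-4267) = -198*(-1/4267) = 198/4267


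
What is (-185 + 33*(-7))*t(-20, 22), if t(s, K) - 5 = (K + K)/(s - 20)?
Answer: -8112/5 ≈ -1622.4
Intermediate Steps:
t(s, K) = 5 + 2*K/(-20 + s) (t(s, K) = 5 + (K + K)/(s - 20) = 5 + (2*K)/(-20 + s) = 5 + 2*K/(-20 + s))
(-185 + 33*(-7))*t(-20, 22) = (-185 + 33*(-7))*((-100 + 2*22 + 5*(-20))/(-20 - 20)) = (-185 - 231)*((-100 + 44 - 100)/(-40)) = -(-52)*(-156)/5 = -416*39/10 = -8112/5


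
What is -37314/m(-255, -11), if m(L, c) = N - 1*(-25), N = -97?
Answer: 2073/4 ≈ 518.25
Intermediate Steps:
m(L, c) = -72 (m(L, c) = -97 - 1*(-25) = -97 + 25 = -72)
-37314/m(-255, -11) = -37314/(-72) = -37314*(-1/72) = 2073/4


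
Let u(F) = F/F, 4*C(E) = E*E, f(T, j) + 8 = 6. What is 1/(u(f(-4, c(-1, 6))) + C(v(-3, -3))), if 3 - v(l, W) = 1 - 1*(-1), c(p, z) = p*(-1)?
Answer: ⅘ ≈ 0.80000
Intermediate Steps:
c(p, z) = -p
f(T, j) = -2 (f(T, j) = -8 + 6 = -2)
v(l, W) = 1 (v(l, W) = 3 - (1 - 1*(-1)) = 3 - (1 + 1) = 3 - 1*2 = 3 - 2 = 1)
C(E) = E²/4 (C(E) = (E*E)/4 = E²/4)
u(F) = 1
1/(u(f(-4, c(-1, 6))) + C(v(-3, -3))) = 1/(1 + (¼)*1²) = 1/(1 + (¼)*1) = 1/(1 + ¼) = 1/(5/4) = ⅘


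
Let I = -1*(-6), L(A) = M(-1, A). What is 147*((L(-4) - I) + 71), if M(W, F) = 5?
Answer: 10290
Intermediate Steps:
L(A) = 5
I = 6
147*((L(-4) - I) + 71) = 147*((5 - 1*6) + 71) = 147*((5 - 6) + 71) = 147*(-1 + 71) = 147*70 = 10290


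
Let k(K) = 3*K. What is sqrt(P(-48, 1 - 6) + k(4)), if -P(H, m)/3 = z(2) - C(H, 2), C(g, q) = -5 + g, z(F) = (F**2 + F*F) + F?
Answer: I*sqrt(177) ≈ 13.304*I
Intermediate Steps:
z(F) = F + 2*F**2 (z(F) = (F**2 + F**2) + F = 2*F**2 + F = F + 2*F**2)
P(H, m) = -45 + 3*H (P(H, m) = -3*(2*(1 + 2*2) - (-5 + H)) = -3*(2*(1 + 4) + (5 - H)) = -3*(2*5 + (5 - H)) = -3*(10 + (5 - H)) = -3*(15 - H) = -45 + 3*H)
sqrt(P(-48, 1 - 6) + k(4)) = sqrt((-45 + 3*(-48)) + 3*4) = sqrt((-45 - 144) + 12) = sqrt(-189 + 12) = sqrt(-177) = I*sqrt(177)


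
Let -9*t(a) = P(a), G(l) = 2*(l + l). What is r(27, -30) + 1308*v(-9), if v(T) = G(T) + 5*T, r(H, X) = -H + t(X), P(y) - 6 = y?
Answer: -317917/3 ≈ -1.0597e+5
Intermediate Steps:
P(y) = 6 + y
G(l) = 4*l (G(l) = 2*(2*l) = 4*l)
t(a) = -⅔ - a/9 (t(a) = -(6 + a)/9 = -⅔ - a/9)
r(H, X) = -⅔ - H - X/9 (r(H, X) = -H + (-⅔ - X/9) = -⅔ - H - X/9)
v(T) = 9*T (v(T) = 4*T + 5*T = 9*T)
r(27, -30) + 1308*v(-9) = (-⅔ - 1*27 - ⅑*(-30)) + 1308*(9*(-9)) = (-⅔ - 27 + 10/3) + 1308*(-81) = -73/3 - 105948 = -317917/3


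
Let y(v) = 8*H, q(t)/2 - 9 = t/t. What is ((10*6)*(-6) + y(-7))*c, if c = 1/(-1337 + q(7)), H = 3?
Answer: 112/439 ≈ 0.25513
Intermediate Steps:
q(t) = 20 (q(t) = 18 + 2*(t/t) = 18 + 2*1 = 18 + 2 = 20)
y(v) = 24 (y(v) = 8*3 = 24)
c = -1/1317 (c = 1/(-1337 + 20) = 1/(-1317) = -1/1317 ≈ -0.00075930)
((10*6)*(-6) + y(-7))*c = ((10*6)*(-6) + 24)*(-1/1317) = (60*(-6) + 24)*(-1/1317) = (-360 + 24)*(-1/1317) = -336*(-1/1317) = 112/439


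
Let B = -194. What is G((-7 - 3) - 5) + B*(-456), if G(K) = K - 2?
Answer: 88447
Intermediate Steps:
G(K) = -2 + K
G((-7 - 3) - 5) + B*(-456) = (-2 + ((-7 - 3) - 5)) - 194*(-456) = (-2 + (-10 - 5)) + 88464 = (-2 - 15) + 88464 = -17 + 88464 = 88447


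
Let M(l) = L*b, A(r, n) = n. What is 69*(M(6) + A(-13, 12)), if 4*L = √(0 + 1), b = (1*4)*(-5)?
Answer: 483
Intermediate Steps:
b = -20 (b = 4*(-5) = -20)
L = ¼ (L = √(0 + 1)/4 = √1/4 = (¼)*1 = ¼ ≈ 0.25000)
M(l) = -5 (M(l) = (¼)*(-20) = -5)
69*(M(6) + A(-13, 12)) = 69*(-5 + 12) = 69*7 = 483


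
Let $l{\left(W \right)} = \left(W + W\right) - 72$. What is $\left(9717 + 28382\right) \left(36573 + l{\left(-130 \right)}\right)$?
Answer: $1380745859$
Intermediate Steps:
$l{\left(W \right)} = -72 + 2 W$ ($l{\left(W \right)} = 2 W - 72 = -72 + 2 W$)
$\left(9717 + 28382\right) \left(36573 + l{\left(-130 \right)}\right) = \left(9717 + 28382\right) \left(36573 + \left(-72 + 2 \left(-130\right)\right)\right) = 38099 \left(36573 - 332\right) = 38099 \cdot 36241 = 1380745859$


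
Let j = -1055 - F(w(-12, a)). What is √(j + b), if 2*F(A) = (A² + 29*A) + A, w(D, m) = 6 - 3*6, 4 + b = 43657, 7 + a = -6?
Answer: √42706 ≈ 206.65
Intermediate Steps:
a = -13 (a = -7 - 6 = -13)
b = 43653 (b = -4 + 43657 = 43653)
w(D, m) = -12 (w(D, m) = 6 - 18 = -12)
F(A) = A²/2 + 15*A (F(A) = ((A² + 29*A) + A)/2 = (A² + 30*A)/2 = A²/2 + 15*A)
j = -947 (j = -1055 - (-12)*(30 - 12)/2 = -1055 - (-12)*18/2 = -1055 - 1*(-108) = -1055 + 108 = -947)
√(j + b) = √(-947 + 43653) = √42706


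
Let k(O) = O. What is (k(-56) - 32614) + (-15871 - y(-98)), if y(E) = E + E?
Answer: -48345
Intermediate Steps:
y(E) = 2*E
(k(-56) - 32614) + (-15871 - y(-98)) = (-56 - 32614) + (-15871 - 2*(-98)) = -32670 + (-15871 - 1*(-196)) = -32670 + (-15871 + 196) = -32670 - 15675 = -48345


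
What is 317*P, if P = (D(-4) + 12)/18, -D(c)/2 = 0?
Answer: 634/3 ≈ 211.33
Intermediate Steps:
D(c) = 0 (D(c) = -2*0 = 0)
P = ⅔ (P = (0 + 12)/18 = (1/18)*12 = ⅔ ≈ 0.66667)
317*P = 317*(⅔) = 634/3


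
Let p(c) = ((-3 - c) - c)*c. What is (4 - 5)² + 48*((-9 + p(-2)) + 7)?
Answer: -191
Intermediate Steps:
p(c) = c*(-3 - 2*c) (p(c) = (-3 - 2*c)*c = c*(-3 - 2*c))
(4 - 5)² + 48*((-9 + p(-2)) + 7) = (4 - 5)² + 48*((-9 - 1*(-2)*(3 + 2*(-2))) + 7) = (-1)² + 48*((-9 - 1*(-2)*(3 - 4)) + 7) = 1 + 48*((-9 - 1*(-2)*(-1)) + 7) = 1 + 48*((-9 - 2) + 7) = 1 + 48*(-11 + 7) = 1 + 48*(-4) = 1 - 192 = -191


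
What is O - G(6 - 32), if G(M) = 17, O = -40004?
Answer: -40021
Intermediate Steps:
O - G(6 - 32) = -40004 - 1*17 = -40004 - 17 = -40021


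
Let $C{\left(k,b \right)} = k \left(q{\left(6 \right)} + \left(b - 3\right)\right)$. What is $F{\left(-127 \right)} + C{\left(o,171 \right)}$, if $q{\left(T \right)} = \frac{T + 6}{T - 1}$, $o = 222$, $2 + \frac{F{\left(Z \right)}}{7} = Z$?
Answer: $\frac{184629}{5} \approx 36926.0$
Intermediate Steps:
$F{\left(Z \right)} = -14 + 7 Z$
$q{\left(T \right)} = \frac{6 + T}{-1 + T}$
$C{\left(k,b \right)} = k \left(- \frac{3}{5} + b\right)$ ($C{\left(k,b \right)} = k \left(\frac{6 + 6}{-1 + 6} + \left(b - 3\right)\right) = k \left(\frac{1}{5} \cdot 12 + \left(b - 3\right)\right) = k \left(\frac{1}{5} \cdot 12 + \left(-3 + b\right)\right) = k \left(\frac{12}{5} + \left(-3 + b\right)\right) = k \left(- \frac{3}{5} + b\right)$)
$F{\left(-127 \right)} + C{\left(o,171 \right)} = \left(-14 + 7 \left(-127\right)\right) + \frac{1}{5} \cdot 222 \left(-3 + 5 \cdot 171\right) = \left(-14 - 889\right) + \frac{1}{5} \cdot 222 \left(-3 + 855\right) = -903 + \frac{1}{5} \cdot 222 \cdot 852 = -903 + \frac{189144}{5} = \frac{184629}{5}$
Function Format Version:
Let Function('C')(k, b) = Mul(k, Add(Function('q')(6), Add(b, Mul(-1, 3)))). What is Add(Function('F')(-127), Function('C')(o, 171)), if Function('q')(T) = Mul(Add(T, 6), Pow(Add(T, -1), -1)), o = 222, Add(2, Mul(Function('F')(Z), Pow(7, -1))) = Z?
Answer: Rational(184629, 5) ≈ 36926.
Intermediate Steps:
Function('F')(Z) = Add(-14, Mul(7, Z))
Function('q')(T) = Mul(Pow(Add(-1, T), -1), Add(6, T)) (Function('q')(T) = Mul(Add(6, T), Pow(Add(-1, T), -1)) = Mul(Pow(Add(-1, T), -1), Add(6, T)))
Function('C')(k, b) = Mul(k, Add(Rational(-3, 5), b)) (Function('C')(k, b) = Mul(k, Add(Mul(Pow(Add(-1, 6), -1), Add(6, 6)), Add(b, Mul(-1, 3)))) = Mul(k, Add(Mul(Pow(5, -1), 12), Add(b, -3))) = Mul(k, Add(Mul(Rational(1, 5), 12), Add(-3, b))) = Mul(k, Add(Rational(12, 5), Add(-3, b))) = Mul(k, Add(Rational(-3, 5), b)))
Add(Function('F')(-127), Function('C')(o, 171)) = Add(Add(-14, Mul(7, -127)), Mul(Rational(1, 5), 222, Add(-3, Mul(5, 171)))) = Add(Add(-14, -889), Mul(Rational(1, 5), 222, Add(-3, 855))) = Add(-903, Mul(Rational(1, 5), 222, 852)) = Add(-903, Rational(189144, 5)) = Rational(184629, 5)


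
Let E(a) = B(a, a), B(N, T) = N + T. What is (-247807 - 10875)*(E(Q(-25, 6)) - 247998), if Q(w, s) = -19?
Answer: 64162448552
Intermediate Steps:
E(a) = 2*a (E(a) = a + a = 2*a)
(-247807 - 10875)*(E(Q(-25, 6)) - 247998) = (-247807 - 10875)*(2*(-19) - 247998) = -258682*(-38 - 247998) = -258682*(-248036) = 64162448552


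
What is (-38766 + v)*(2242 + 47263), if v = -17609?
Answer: -2790844375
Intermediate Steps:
(-38766 + v)*(2242 + 47263) = (-38766 - 17609)*(2242 + 47263) = -56375*49505 = -2790844375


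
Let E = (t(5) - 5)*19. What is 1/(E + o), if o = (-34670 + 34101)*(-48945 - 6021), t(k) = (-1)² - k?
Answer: 1/31275483 ≈ 3.1974e-8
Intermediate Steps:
t(k) = 1 - k
o = 31275654 (o = -569*(-54966) = 31275654)
E = -171 (E = ((1 - 1*5) - 5)*19 = ((1 - 5) - 5)*19 = (-4 - 5)*19 = -9*19 = -171)
1/(E + o) = 1/(-171 + 31275654) = 1/31275483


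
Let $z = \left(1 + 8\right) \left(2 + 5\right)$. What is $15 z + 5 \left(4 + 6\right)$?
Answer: $995$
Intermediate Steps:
$z = 63$ ($z = 9 \cdot 7 = 63$)
$15 z + 5 \left(4 + 6\right) = 15 \cdot 63 + 5 \left(4 + 6\right) = 945 + 5 \cdot 10 = 945 + 50 = 995$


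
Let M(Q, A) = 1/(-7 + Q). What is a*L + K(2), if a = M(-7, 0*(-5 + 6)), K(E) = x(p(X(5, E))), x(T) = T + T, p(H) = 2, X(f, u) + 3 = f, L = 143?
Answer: -87/14 ≈ -6.2143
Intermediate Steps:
X(f, u) = -3 + f
x(T) = 2*T
K(E) = 4 (K(E) = 2*2 = 4)
a = -1/14 (a = 1/(-7 - 7) = 1/(-14) = -1/14 ≈ -0.071429)
a*L + K(2) = -1/14*143 + 4 = -143/14 + 4 = -87/14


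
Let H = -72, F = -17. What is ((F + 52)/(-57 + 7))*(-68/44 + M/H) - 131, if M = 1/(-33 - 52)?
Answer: -87460997/673200 ≈ -129.92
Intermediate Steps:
M = -1/85 (M = 1/(-85) = -1/85 ≈ -0.011765)
((F + 52)/(-57 + 7))*(-68/44 + M/H) - 131 = ((-17 + 52)/(-57 + 7))*(-68/44 - 1/85/(-72)) - 131 = (35/(-50))*(-68*1/44 - 1/85*(-1/72)) - 131 = (35*(-1/50))*(-17/11 + 1/6120) - 131 = -7/10*(-104029/67320) - 131 = 728203/673200 - 131 = -87460997/673200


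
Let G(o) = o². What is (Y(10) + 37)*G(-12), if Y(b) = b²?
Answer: 19728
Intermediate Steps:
(Y(10) + 37)*G(-12) = (10² + 37)*(-12)² = (100 + 37)*144 = 137*144 = 19728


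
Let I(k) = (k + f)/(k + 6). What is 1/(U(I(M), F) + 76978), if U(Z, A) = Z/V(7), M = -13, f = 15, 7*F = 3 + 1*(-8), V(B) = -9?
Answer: 63/4849616 ≈ 1.2991e-5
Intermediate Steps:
F = -5/7 (F = (3 + 1*(-8))/7 = (3 - 8)/7 = (⅐)*(-5) = -5/7 ≈ -0.71429)
I(k) = (15 + k)/(6 + k) (I(k) = (k + 15)/(k + 6) = (15 + k)/(6 + k))
U(Z, A) = -Z/9 (U(Z, A) = Z/(-9) = Z*(-⅑) = -Z/9)
1/(U(I(M), F) + 76978) = 1/(-(15 - 13)/(9*(6 - 13)) + 76978) = 1/(-2/(9*(-7)) + 76978) = 1/(-(-1)*2/63 + 76978) = 1/(-⅑*(-2/7) + 76978) = 1/(2/63 + 76978) = 1/(4849616/63) = 63/4849616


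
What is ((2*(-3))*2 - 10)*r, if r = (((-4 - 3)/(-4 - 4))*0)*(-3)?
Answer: 0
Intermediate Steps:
r = 0 (r = (-7/(-8)*0)*(-3) = (-7*(-⅛)*0)*(-3) = ((7/8)*0)*(-3) = 0*(-3) = 0)
((2*(-3))*2 - 10)*r = ((2*(-3))*2 - 10)*0 = (-6*2 - 10)*0 = (-12 - 10)*0 = -22*0 = 0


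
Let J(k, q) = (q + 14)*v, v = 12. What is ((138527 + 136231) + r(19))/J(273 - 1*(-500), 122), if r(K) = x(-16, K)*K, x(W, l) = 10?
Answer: 68737/408 ≈ 168.47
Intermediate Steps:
r(K) = 10*K
J(k, q) = 168 + 12*q (J(k, q) = (q + 14)*12 = (14 + q)*12 = 168 + 12*q)
((138527 + 136231) + r(19))/J(273 - 1*(-500), 122) = ((138527 + 136231) + 10*19)/(168 + 12*122) = (274758 + 190)/(168 + 1464) = 274948/1632 = 274948*(1/1632) = 68737/408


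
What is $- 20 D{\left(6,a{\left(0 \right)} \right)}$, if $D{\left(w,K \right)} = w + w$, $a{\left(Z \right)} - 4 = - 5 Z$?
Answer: $-240$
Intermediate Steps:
$a{\left(Z \right)} = 4 - 5 Z$
$D{\left(w,K \right)} = 2 w$
$- 20 D{\left(6,a{\left(0 \right)} \right)} = - 20 \cdot 2 \cdot 6 = \left(-20\right) 12 = -240$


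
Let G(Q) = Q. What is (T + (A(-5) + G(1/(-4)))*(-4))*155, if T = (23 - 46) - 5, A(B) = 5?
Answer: -7285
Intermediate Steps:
T = -28 (T = -23 - 5 = -28)
(T + (A(-5) + G(1/(-4)))*(-4))*155 = (-28 + (5 + 1/(-4))*(-4))*155 = (-28 + (5 - ¼)*(-4))*155 = (-28 + (19/4)*(-4))*155 = (-28 - 19)*155 = -47*155 = -7285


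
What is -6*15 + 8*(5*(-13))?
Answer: -610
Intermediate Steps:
-6*15 + 8*(5*(-13)) = -90 + 8*(-65) = -90 - 520 = -610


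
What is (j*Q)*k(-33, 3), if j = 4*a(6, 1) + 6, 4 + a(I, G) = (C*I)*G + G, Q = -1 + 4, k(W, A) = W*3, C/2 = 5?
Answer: -69498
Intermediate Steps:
C = 10 (C = 2*5 = 10)
k(W, A) = 3*W
Q = 3
a(I, G) = -4 + G + 10*G*I (a(I, G) = -4 + ((10*I)*G + G) = -4 + (10*G*I + G) = -4 + (G + 10*G*I) = -4 + G + 10*G*I)
j = 234 (j = 4*(-4 + 1 + 10*1*6) + 6 = 4*(-4 + 1 + 60) + 6 = 4*57 + 6 = 228 + 6 = 234)
(j*Q)*k(-33, 3) = (234*3)*(3*(-33)) = 702*(-99) = -69498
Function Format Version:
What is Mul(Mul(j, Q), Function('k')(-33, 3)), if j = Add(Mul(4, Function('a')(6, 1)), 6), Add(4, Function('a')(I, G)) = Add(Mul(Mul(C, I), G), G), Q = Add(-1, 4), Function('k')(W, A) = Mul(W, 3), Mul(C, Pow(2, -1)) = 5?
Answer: -69498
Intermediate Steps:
C = 10 (C = Mul(2, 5) = 10)
Function('k')(W, A) = Mul(3, W)
Q = 3
Function('a')(I, G) = Add(-4, G, Mul(10, G, I)) (Function('a')(I, G) = Add(-4, Add(Mul(Mul(10, I), G), G)) = Add(-4, Add(Mul(10, G, I), G)) = Add(-4, Add(G, Mul(10, G, I))) = Add(-4, G, Mul(10, G, I)))
j = 234 (j = Add(Mul(4, Add(-4, 1, Mul(10, 1, 6))), 6) = Add(Mul(4, Add(-4, 1, 60)), 6) = Add(Mul(4, 57), 6) = Add(228, 6) = 234)
Mul(Mul(j, Q), Function('k')(-33, 3)) = Mul(Mul(234, 3), Mul(3, -33)) = Mul(702, -99) = -69498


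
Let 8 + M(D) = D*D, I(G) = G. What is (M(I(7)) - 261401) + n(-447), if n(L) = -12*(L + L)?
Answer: -250632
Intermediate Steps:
n(L) = -24*L
M(D) = -8 + D**2 (M(D) = -8 + D*D = -8 + D**2)
(M(I(7)) - 261401) + n(-447) = ((-8 + 7**2) - 261401) - 24*(-447) = ((-8 + 49) - 261401) + 10728 = (41 - 261401) + 10728 = -261360 + 10728 = -250632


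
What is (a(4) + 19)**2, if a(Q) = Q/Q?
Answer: 400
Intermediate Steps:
a(Q) = 1
(a(4) + 19)**2 = (1 + 19)**2 = 20**2 = 400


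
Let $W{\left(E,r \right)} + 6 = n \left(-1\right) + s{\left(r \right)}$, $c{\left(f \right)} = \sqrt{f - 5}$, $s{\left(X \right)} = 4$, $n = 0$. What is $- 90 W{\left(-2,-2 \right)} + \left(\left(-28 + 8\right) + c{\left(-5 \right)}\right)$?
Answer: $160 + i \sqrt{10} \approx 160.0 + 3.1623 i$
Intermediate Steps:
$c{\left(f \right)} = \sqrt{-5 + f}$
$W{\left(E,r \right)} = -2$ ($W{\left(E,r \right)} = -6 + \left(0 \left(-1\right) + 4\right) = -6 + \left(0 + 4\right) = -6 + 4 = -2$)
$- 90 W{\left(-2,-2 \right)} + \left(\left(-28 + 8\right) + c{\left(-5 \right)}\right) = \left(-90\right) \left(-2\right) + \left(\left(-28 + 8\right) + \sqrt{-5 - 5}\right) = 180 - \left(20 - \sqrt{-10}\right) = 180 - \left(20 - i \sqrt{10}\right) = 160 + i \sqrt{10}$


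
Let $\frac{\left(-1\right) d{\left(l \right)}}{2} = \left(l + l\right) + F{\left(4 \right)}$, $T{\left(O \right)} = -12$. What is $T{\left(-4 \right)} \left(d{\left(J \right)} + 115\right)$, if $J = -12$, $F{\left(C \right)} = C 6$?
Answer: $-1380$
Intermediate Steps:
$F{\left(C \right)} = 6 C$
$d{\left(l \right)} = -48 - 4 l$ ($d{\left(l \right)} = - 2 \left(\left(l + l\right) + 6 \cdot 4\right) = - 2 \left(2 l + 24\right) = - 2 \left(24 + 2 l\right) = -48 - 4 l$)
$T{\left(-4 \right)} \left(d{\left(J \right)} + 115\right) = - 12 \left(\left(-48 - -48\right) + 115\right) = - 12 \left(\left(-48 + 48\right) + 115\right) = - 12 \left(0 + 115\right) = \left(-12\right) 115 = -1380$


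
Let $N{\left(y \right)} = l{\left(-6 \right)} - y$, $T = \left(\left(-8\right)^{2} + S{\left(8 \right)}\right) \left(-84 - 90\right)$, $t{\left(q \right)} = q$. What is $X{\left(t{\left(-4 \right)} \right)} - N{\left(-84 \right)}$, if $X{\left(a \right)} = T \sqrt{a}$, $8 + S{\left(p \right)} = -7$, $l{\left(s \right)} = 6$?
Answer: $-90 - 17052 i \approx -90.0 - 17052.0 i$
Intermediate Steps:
$S{\left(p \right)} = -15$ ($S{\left(p \right)} = -8 - 7 = -15$)
$T = -8526$ ($T = \left(\left(-8\right)^{2} - 15\right) \left(-84 - 90\right) = \left(64 - 15\right) \left(-174\right) = 49 \left(-174\right) = -8526$)
$N{\left(y \right)} = 6 - y$
$X{\left(a \right)} = - 8526 \sqrt{a}$
$X{\left(t{\left(-4 \right)} \right)} - N{\left(-84 \right)} = - 8526 \sqrt{-4} - \left(6 - -84\right) = - 8526 \cdot 2 i - \left(6 + 84\right) = - 17052 i - 90 = -90 - 17052 i$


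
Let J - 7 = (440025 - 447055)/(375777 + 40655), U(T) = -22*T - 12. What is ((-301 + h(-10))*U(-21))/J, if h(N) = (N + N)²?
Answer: 9276022800/1453997 ≈ 6379.7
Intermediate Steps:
U(T) = -12 - 22*T
J = 1453997/208216 (J = 7 + (440025 - 447055)/(375777 + 40655) = 7 - 7030/416432 = 7 - 7030*1/416432 = 7 - 3515/208216 = 1453997/208216 ≈ 6.9831)
h(N) = 4*N² (h(N) = (2*N)² = 4*N²)
((-301 + h(-10))*U(-21))/J = ((-301 + 4*(-10)²)*(-12 - 22*(-21)))/(1453997/208216) = ((-301 + 4*100)*(-12 + 462))*(208216/1453997) = ((-301 + 400)*450)*(208216/1453997) = (99*450)*(208216/1453997) = 44550*(208216/1453997) = 9276022800/1453997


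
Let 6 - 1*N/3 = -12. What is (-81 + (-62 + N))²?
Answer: 7921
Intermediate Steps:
N = 54 (N = 18 - 3*(-12) = 18 + 36 = 54)
(-81 + (-62 + N))² = (-81 + (-62 + 54))² = (-81 - 8)² = (-89)² = 7921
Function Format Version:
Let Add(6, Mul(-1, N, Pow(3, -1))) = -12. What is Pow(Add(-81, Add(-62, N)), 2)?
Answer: 7921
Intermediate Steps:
N = 54 (N = Add(18, Mul(-3, -12)) = Add(18, 36) = 54)
Pow(Add(-81, Add(-62, N)), 2) = Pow(Add(-81, Add(-62, 54)), 2) = Pow(Add(-81, -8), 2) = Pow(-89, 2) = 7921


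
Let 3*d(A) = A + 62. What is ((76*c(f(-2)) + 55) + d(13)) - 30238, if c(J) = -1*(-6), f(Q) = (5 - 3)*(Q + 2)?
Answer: -29702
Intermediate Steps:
d(A) = 62/3 + A/3 (d(A) = (A + 62)/3 = (62 + A)/3 = 62/3 + A/3)
f(Q) = 4 + 2*Q (f(Q) = 2*(2 + Q) = 4 + 2*Q)
c(J) = 6
((76*c(f(-2)) + 55) + d(13)) - 30238 = ((76*6 + 55) + (62/3 + (1/3)*13)) - 30238 = ((456 + 55) + (62/3 + 13/3)) - 30238 = (511 + 25) - 30238 = 536 - 30238 = -29702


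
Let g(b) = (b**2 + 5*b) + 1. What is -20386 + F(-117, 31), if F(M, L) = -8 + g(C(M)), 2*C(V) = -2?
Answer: -20397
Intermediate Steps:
C(V) = -1 (C(V) = (1/2)*(-2) = -1)
g(b) = 1 + b**2 + 5*b
F(M, L) = -11 (F(M, L) = -8 + (1 + (-1)**2 + 5*(-1)) = -8 + (1 + 1 - 5) = -8 - 3 = -11)
-20386 + F(-117, 31) = -20386 - 11 = -20397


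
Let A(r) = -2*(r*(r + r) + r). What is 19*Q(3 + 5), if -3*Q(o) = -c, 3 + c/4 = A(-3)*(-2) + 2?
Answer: 4484/3 ≈ 1494.7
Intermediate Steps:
A(r) = -4*r**2 - 2*r (A(r) = -2*(r*(2*r) + r) = -2*(2*r**2 + r) = -2*(r + 2*r**2) = -4*r**2 - 2*r)
c = 236 (c = -12 + 4*(-2*(-3)*(1 + 2*(-3))*(-2) + 2) = -12 + 4*(-2*(-3)*(1 - 6)*(-2) + 2) = -12 + 4*(-2*(-3)*(-5)*(-2) + 2) = -12 + 4*(-30*(-2) + 2) = -12 + 4*(60 + 2) = -12 + 4*62 = -12 + 248 = 236)
Q(o) = 236/3 (Q(o) = -(-1)*236/3 = -1/3*(-236) = 236/3)
19*Q(3 + 5) = 19*(236/3) = 4484/3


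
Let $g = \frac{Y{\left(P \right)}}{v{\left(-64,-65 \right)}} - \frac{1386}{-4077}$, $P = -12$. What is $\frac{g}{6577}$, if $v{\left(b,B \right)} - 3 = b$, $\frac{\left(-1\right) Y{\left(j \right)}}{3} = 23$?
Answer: $\frac{40651}{181742241} \approx 0.00022367$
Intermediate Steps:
$Y{\left(j \right)} = -69$ ($Y{\left(j \right)} = \left(-3\right) 23 = -69$)
$v{\left(b,B \right)} = 3 + b$
$g = \frac{40651}{27633}$ ($g = - \frac{69}{3 - 64} - \frac{1386}{-4077} = - \frac{69}{-61} - - \frac{154}{453} = \left(-69\right) \left(- \frac{1}{61}\right) + \frac{154}{453} = \frac{69}{61} + \frac{154}{453} = \frac{40651}{27633} \approx 1.4711$)
$\frac{g}{6577} = \frac{40651}{27633 \cdot 6577} = \frac{40651}{27633} \cdot \frac{1}{6577} = \frac{40651}{181742241}$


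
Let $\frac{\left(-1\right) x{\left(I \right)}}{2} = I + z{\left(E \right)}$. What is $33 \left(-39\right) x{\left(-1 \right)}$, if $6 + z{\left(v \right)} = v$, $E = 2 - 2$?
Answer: $-18018$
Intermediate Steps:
$E = 0$
$z{\left(v \right)} = -6 + v$
$x{\left(I \right)} = 12 - 2 I$ ($x{\left(I \right)} = - 2 \left(I + \left(-6 + 0\right)\right) = - 2 \left(I - 6\right) = - 2 \left(-6 + I\right) = 12 - 2 I$)
$33 \left(-39\right) x{\left(-1 \right)} = 33 \left(-39\right) \left(12 - -2\right) = - 1287 \left(12 + 2\right) = \left(-1287\right) 14 = -18018$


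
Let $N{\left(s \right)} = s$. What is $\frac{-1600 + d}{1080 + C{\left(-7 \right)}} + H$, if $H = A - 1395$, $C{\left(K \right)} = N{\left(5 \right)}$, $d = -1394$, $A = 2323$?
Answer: $\frac{1003886}{1085} \approx 925.24$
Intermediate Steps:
$C{\left(K \right)} = 5$
$H = 928$ ($H = 2323 - 1395 = 928$)
$\frac{-1600 + d}{1080 + C{\left(-7 \right)}} + H = \frac{-1600 - 1394}{1080 + 5} + 928 = - \frac{2994}{1085} + 928 = \frac{1003886}{1085}$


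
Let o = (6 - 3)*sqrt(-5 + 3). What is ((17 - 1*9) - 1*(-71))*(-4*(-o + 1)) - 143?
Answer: -459 + 948*I*sqrt(2) ≈ -459.0 + 1340.7*I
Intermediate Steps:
o = 3*I*sqrt(2) (o = 3*sqrt(-2) = 3*(I*sqrt(2)) = 3*I*sqrt(2) ≈ 4.2426*I)
((17 - 1*9) - 1*(-71))*(-4*(-o + 1)) - 143 = ((17 - 1*9) - 1*(-71))*(-4*(-3*I*sqrt(2) + 1)) - 143 = ((17 - 9) + 71)*(-4*(-3*I*sqrt(2) + 1)) - 143 = (8 + 71)*(-4*(1 - 3*I*sqrt(2))) - 143 = 79*(-4 + 12*I*sqrt(2)) - 143 = (-316 + 948*I*sqrt(2)) - 143 = -459 + 948*I*sqrt(2)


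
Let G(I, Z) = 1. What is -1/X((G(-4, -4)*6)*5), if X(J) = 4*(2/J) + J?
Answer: -15/454 ≈ -0.033040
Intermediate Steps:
X(J) = J + 8/J (X(J) = 8/J + J = J + 8/J)
-1/X((G(-4, -4)*6)*5) = -1/((1*6)*5 + 8/(((1*6)*5))) = -1/(6*5 + 8/((6*5))) = -1/(30 + 8/30) = -1/(30 + 8*(1/30)) = -1/(30 + 4/15) = -1/454/15 = -1*15/454 = -15/454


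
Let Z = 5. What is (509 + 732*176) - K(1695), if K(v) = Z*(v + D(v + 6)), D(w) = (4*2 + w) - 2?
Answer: 112331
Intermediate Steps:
D(w) = 6 + w (D(w) = (8 + w) - 2 = 6 + w)
K(v) = 60 + 10*v (K(v) = 5*(v + (6 + (v + 6))) = 5*(v + (6 + (6 + v))) = 5*(v + (12 + v)) = 5*(12 + 2*v) = 60 + 10*v)
(509 + 732*176) - K(1695) = (509 + 732*176) - (60 + 10*1695) = (509 + 128832) - (60 + 16950) = 129341 - 1*17010 = 129341 - 17010 = 112331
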